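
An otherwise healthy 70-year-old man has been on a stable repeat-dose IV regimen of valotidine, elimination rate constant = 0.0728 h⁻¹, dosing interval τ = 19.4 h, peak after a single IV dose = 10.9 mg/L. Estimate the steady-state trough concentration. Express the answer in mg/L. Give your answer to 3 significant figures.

3.51 mg/L

e^(−kτ) = e^(−0.07280 × 19.4) = 0.2436
Accumulation ratio R = 1 / (1 − e^(−kτ)) = 1 / (1 − 0.2436) = 1.322
Steady-state trough = C₀ × R × e^(−kτ) = 10.9 × 1.322 × 0.2436 = 3.510 mg/L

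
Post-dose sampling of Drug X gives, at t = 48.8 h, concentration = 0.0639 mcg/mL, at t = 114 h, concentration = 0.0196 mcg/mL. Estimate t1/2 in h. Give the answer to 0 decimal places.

38 h

k = ln(C₁/C₂) / (t₂ − t₁) = ln(0.0639/0.0196) / (114 − 48.8)
  = 1.182 / 65.20 = 0.01813 h⁻¹
t½ = ln2 / k = 0.693147 / 0.01813 = 38.23 h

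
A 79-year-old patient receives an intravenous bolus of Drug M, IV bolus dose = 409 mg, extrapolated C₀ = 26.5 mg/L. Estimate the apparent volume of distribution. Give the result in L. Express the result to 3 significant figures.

15.4 L

Vd = Dose / C₀ = 409.0 / 26.5 = 15.43 L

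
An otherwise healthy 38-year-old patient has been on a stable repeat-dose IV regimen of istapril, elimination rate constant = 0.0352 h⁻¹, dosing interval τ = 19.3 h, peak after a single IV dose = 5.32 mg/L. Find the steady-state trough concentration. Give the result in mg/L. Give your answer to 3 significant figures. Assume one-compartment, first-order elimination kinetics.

5.47 mg/L

e^(−kτ) = e^(−0.03520 × 19.3) = 0.5069
Accumulation ratio R = 1 / (1 − e^(−kτ)) = 1 / (1 − 0.5069) = 2.028
Steady-state trough = C₀ × R × e^(−kτ) = 5.32 × 2.028 × 0.5069 = 5.469 mg/L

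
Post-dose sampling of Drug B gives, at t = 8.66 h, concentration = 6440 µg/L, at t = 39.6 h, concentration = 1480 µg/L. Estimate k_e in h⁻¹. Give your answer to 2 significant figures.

k = ln(C₁/C₂) / (t₂ − t₁) = ln(6440/1480) / (39.6 − 8.66)
  = 1.470 / 30.94 = 0.04751 h⁻¹

0.048 h⁻¹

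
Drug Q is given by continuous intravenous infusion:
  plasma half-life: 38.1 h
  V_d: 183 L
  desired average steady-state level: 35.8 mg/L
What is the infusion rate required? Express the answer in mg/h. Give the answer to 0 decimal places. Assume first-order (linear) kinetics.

k = ln2 / t½ = 0.693147 / 38.1 = 0.01819 h⁻¹
CL = k × Vd = 0.01819 × 183 = 3.329 L/h
At steady state, infusion rate R₀ = Css × CL = 35.8 × 3.329 = 119.2 mg/h

119 mg/h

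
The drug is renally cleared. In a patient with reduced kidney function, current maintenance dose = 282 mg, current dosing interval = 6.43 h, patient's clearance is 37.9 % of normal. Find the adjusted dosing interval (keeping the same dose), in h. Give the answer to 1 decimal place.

To keep the same average steady-state level, dosing rate must scale with clearance.
CL ratio = 37.9 / 100 = 0.3790
New interval (same dose) = 6.43 / 0.3790 = 16.97 h

17.0 h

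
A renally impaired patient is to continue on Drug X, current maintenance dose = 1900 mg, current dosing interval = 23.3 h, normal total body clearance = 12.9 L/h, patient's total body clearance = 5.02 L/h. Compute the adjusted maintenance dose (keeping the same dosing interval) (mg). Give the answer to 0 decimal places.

To keep the same average steady-state level, dosing rate must scale with clearance.
CL ratio = 5.02 / 12.9 = 0.3891
New dose (same interval) = 1900 × 0.3891 = 739.3 mg

739 mg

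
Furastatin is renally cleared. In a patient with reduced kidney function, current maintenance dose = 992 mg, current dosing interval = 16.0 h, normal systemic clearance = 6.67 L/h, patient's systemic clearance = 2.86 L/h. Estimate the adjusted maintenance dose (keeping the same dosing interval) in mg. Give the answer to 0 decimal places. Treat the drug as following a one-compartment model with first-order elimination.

To keep the same average steady-state level, dosing rate must scale with clearance.
CL ratio = 2.86 / 6.67 = 0.4288
New dose (same interval) = 992 × 0.4288 = 425.4 mg

425 mg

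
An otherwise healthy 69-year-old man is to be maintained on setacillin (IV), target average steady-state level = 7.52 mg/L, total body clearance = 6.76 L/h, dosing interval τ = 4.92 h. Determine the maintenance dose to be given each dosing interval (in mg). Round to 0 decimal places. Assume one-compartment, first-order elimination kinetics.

At steady state, Dose/τ = Css × CL.
Dose = Css × CL × τ = 7.52 × 6.760 × 4.92 = 250.1 mg

250 mg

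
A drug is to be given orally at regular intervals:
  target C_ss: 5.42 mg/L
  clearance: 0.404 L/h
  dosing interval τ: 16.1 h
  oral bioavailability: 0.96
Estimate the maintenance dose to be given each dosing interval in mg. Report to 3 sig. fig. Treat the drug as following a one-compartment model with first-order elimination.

36.7 mg

At steady state, F × (Dose/τ) = Css × CL.
Dose = Css × CL × τ / F = 5.42 × 0.4040 × 16.1 / 0.96 = 36.72 mg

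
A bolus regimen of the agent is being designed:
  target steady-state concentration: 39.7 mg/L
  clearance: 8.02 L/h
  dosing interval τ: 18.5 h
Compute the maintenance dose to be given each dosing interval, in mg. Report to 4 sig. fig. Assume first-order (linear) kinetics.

At steady state, Dose/τ = Css × CL.
Dose = Css × CL × τ = 39.7 × 8.020 × 18.5 = 5890 mg

5890 mg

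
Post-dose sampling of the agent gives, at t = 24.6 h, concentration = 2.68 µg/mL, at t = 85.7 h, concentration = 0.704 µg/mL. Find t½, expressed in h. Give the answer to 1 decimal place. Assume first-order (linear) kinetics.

k = ln(C₁/C₂) / (t₂ − t₁) = ln(2.68/0.704) / (85.7 − 24.6)
  = 1.337 / 61.10 = 0.02188 h⁻¹
t½ = ln2 / k = 0.693147 / 0.02188 = 31.68 h

31.7 h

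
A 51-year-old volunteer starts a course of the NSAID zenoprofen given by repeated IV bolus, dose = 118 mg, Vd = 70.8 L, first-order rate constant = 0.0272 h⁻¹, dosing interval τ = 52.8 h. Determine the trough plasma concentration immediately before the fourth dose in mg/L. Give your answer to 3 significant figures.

C₀ per dose = Dose / Vd = 118 / 70.8 = 1.667 mg/L
Fraction remaining after one interval: r = e^(−kτ) = e^(−0.02720 × 52.8) = 0.2378
Before dose 4, 3 doses have been given (aged 1τ, 2τ, 3τ).
C_trough = C₀ × (r + r² + … + r^3) = C₀ × r(1−r^3)/(1−r)
        = 1.667 × 0.2378 × (1 − 0.01345) / (1 − 0.2378) = 0.5131 mg/L

0.513 mg/L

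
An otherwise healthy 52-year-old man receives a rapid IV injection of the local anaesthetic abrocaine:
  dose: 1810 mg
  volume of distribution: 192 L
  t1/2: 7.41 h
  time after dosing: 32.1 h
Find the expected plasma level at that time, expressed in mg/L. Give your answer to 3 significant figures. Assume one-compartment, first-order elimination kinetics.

0.468 mg/L

C₀ = Dose / Vd = 1810 / 192 = 9.427 mg/L
k = ln2 / t½ = 0.693147 / 7.41 = 0.09354 h⁻¹
C = C₀ · e^(−k·t) = 9.427 × e^(−0.09354 × 32.1)
  = 9.427 × 0.04966 = 0.4681 mg/L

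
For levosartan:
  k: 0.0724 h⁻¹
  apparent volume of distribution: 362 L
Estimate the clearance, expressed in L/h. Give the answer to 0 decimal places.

CL = k × Vd = 0.0724 × 362 = 26.21 L/h

26 L/h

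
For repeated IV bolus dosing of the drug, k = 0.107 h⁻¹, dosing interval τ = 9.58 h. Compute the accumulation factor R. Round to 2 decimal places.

e^(−kτ) = e^(−0.1070 × 9.58) = 0.3588
Accumulation ratio R = 1 / (1 − e^(−kτ)) = 1 / (1 − 0.3588) = 1.560

1.56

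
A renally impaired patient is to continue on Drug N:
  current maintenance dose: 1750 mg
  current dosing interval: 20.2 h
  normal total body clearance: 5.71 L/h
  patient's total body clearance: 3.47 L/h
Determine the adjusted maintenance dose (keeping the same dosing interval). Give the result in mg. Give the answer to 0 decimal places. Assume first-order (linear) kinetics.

1063 mg

To keep the same average steady-state level, dosing rate must scale with clearance.
CL ratio = 3.47 / 5.71 = 0.6077
New dose (same interval) = 1750 × 0.6077 = 1063 mg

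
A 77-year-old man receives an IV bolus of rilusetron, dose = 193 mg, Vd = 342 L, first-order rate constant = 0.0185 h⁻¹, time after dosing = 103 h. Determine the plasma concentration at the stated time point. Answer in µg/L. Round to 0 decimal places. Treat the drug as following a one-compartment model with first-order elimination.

84 µg/L

C₀ = Dose / Vd = 193.0 / 342 = 0.5643 mg/L
C = C₀ · e^(−k·t) = 0.5643 × e^(−0.01850 × 103)
  = 0.5643 × 0.1487 = 0.08391 mg/L
Convert: 0.08391 mg/L × 1000 = 83.91 µg/L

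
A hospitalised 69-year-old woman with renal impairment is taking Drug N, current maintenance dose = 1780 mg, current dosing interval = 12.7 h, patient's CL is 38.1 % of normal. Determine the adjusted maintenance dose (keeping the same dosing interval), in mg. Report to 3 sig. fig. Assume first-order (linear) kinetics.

678 mg

To keep the same average steady-state level, dosing rate must scale with clearance.
CL ratio = 38.1 / 100 = 0.3810
New dose (same interval) = 1780 × 0.3810 = 678.2 mg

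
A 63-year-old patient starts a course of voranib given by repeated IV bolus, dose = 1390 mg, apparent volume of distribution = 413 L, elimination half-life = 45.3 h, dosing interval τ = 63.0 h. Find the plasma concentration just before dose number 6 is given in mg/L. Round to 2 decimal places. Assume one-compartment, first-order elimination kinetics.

C₀ per dose = Dose / Vd = 1390 / 413 = 3.366 mg/L
k = ln2 / t½ = 0.693147 / 45.3 = 0.01530 h⁻¹
Fraction remaining after one interval: r = e^(−kτ) = e^(−0.01530 × 63.0) = 0.3814
Before dose 6, 5 doses have been given (aged 1τ, 2τ, 3τ, 4τ, 5τ).
C_trough = C₀ × (r + r² + … + r^5) = C₀ × r(1−r^5)/(1−r)
        = 3.366 × 0.3814 × (1 − 0.008071) / (1 − 0.3814) = 2.059 mg/L

2.06 mg/L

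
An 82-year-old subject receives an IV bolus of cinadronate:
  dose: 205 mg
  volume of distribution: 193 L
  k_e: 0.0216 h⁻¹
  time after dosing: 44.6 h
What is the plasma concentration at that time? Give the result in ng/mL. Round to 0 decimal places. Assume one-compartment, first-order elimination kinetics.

405 ng/mL

C₀ = Dose / Vd = 205.0 / 193 = 1.062 mg/L
C = C₀ · e^(−k·t) = 1.062 × e^(−0.02160 × 44.6)
  = 1.062 × 0.3816 = 0.4053 mg/L
Convert: 0.4053 mg/L × 1000 = 405.3 ng/mL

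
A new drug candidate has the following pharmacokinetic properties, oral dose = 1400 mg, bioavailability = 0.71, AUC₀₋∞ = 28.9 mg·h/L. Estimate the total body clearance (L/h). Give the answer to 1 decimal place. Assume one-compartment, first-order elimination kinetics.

34.4 L/h

CL = F·Dose / AUC = 0.71 × 1400 / 28.9 = 34.39 L/h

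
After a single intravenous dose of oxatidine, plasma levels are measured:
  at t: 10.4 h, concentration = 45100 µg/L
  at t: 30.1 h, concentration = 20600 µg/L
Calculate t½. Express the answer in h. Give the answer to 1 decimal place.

k = ln(C₁/C₂) / (t₂ − t₁) = ln(45100/20600) / (30.1 − 10.4)
  = 0.7836 / 19.70 = 0.03978 h⁻¹
t½ = ln2 / k = 0.693147 / 0.03978 = 17.42 h

17.4 h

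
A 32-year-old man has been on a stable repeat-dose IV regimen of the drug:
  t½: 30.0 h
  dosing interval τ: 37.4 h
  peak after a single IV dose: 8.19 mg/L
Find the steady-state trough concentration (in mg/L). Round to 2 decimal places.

5.97 mg/L

k = ln2 / t½ = 0.693147 / 30.0 = 0.02310 h⁻¹
e^(−kτ) = e^(−0.02310 × 37.4) = 0.4215
Accumulation ratio R = 1 / (1 − e^(−kτ)) = 1 / (1 − 0.4215) = 1.729
Steady-state trough = C₀ × R × e^(−kτ) = 8.19 × 1.729 × 0.4215 = 5.969 mg/L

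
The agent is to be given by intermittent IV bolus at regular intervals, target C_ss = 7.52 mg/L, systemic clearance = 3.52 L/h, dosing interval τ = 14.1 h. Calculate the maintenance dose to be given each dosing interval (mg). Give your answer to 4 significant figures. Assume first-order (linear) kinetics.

At steady state, Dose/τ = Css × CL.
Dose = Css × CL × τ = 7.52 × 3.520 × 14.1 = 373.2 mg

373.2 mg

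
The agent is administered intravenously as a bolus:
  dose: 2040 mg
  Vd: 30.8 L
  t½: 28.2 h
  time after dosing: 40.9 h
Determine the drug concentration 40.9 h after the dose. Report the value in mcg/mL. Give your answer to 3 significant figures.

C₀ = Dose / Vd = 2040 / 30.8 = 66.23 mg/L
k = ln2 / t½ = 0.693147 / 28.2 = 0.02458 h⁻¹
C = C₀ · e^(−k·t) = 66.23 × e^(−0.02458 × 40.9)
  = 66.23 × 0.3659 = 24.23 mg/L
(24.23 mg/L = 24.23 mcg/mL)

24.2 mcg/mL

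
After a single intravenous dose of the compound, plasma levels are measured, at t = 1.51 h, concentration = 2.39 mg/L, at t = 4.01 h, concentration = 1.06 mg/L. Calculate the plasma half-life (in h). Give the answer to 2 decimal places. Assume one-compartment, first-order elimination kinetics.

k = ln(C₁/C₂) / (t₂ − t₁) = ln(2.39/1.06) / (4.01 − 1.51)
  = 0.8130 / 2.500 = 0.3252 h⁻¹
t½ = ln2 / k = 0.693147 / 0.3252 = 2.131 h

2.13 h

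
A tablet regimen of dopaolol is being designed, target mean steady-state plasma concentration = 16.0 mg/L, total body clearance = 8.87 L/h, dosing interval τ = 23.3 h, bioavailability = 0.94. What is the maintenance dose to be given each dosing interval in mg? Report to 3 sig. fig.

3520 mg

At steady state, F × (Dose/τ) = Css × CL.
Dose = Css × CL × τ / F = 16.0 × 8.870 × 23.3 / 0.94 = 3518 mg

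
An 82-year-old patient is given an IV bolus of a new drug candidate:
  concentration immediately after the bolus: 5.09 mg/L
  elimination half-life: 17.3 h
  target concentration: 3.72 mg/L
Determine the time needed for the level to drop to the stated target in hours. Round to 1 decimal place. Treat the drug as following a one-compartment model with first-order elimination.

7.8 h

k = ln2 / t½ = 0.693147 / 17.3 = 0.04007 h⁻¹
t = ln(C₀ / C) / k = ln(5.090 / 3.72) / 0.04007
  = ln(1.368) / 0.04007 = 0.3133 / 0.04007 = 7.819 h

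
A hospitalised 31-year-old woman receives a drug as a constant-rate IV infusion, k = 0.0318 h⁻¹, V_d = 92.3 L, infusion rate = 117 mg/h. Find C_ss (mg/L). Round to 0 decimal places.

CL = k × Vd = 0.03180 × 92.3 = 2.935 L/h
At steady state Css = R₀ / CL = 117 / 2.935 = 39.86 mg/L

40 mg/L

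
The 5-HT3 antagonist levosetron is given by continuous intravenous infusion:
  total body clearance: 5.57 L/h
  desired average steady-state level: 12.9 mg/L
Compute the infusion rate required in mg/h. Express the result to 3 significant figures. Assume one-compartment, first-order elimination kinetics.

At steady state, infusion rate R₀ = Css × CL = 12.9 × 5.570 = 71.85 mg/h

71.9 mg/h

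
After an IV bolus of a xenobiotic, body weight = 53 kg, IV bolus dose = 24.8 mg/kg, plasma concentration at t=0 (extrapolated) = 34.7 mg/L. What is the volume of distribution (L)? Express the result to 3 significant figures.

Dose = 24.8 × 53 = 1314 mg
Vd = Dose / C₀ = 1314 / 34.7 = 37.87 L

37.9 L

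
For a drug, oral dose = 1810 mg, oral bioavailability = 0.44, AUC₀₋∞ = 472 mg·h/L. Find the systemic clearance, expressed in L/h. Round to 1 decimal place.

CL = F·Dose / AUC = 0.44 × 1810 / 472 = 1.687 L/h

1.7 L/h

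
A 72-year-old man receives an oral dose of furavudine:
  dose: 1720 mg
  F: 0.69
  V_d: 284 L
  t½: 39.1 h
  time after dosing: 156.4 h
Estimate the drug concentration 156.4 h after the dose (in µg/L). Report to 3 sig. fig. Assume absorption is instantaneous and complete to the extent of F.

Amount reaching circulation = F × Dose = 0.69 × 1720 = 1187 mg
C₀ = F·Dose / Vd = 1187 / 284 = 4.180 mg/L
k = ln2 / t½ = 0.693147 / 39.1 = 0.01773 h⁻¹
t / t½ = 156.4 / 39.1 = 4 half-lives
C = C₀ × (1/2)^4 = 4.180 × 0.06250 = 0.2613 mg/L
Convert: 0.2613 mg/L × 1000 = 261.3 µg/L

261 µg/L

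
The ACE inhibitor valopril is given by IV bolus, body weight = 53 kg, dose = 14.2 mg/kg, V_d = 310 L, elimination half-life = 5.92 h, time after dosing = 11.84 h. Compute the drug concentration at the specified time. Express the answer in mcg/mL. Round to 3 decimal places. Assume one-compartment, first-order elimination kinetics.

Total dose = 14.2 × 53 = 752.6 mg
C₀ = Dose / Vd = 752.6 / 310 = 2.428 mg/L
k = ln2 / t½ = 0.693147 / 5.92 = 0.1171 h⁻¹
t / t½ = 11.84 / 5.92 = 2 half-lives
C = C₀ × (1/2)^2 = 2.428 × 0.2500 = 0.6070 mg/L
(0.6070 mg/L = 0.6070 mcg/mL)

0.607 mcg/mL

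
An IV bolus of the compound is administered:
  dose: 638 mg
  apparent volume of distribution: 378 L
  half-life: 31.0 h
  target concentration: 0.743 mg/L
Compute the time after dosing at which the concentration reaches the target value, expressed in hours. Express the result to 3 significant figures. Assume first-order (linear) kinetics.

C₀ = Dose / Vd = 638.0 / 378 = 1.688 mg/L
k = ln2 / t½ = 0.693147 / 31.0 = 0.02236 h⁻¹
t = ln(C₀ / C) / k = ln(1.688 / 0.743) / 0.02236
  = ln(2.272) / 0.02236 = 0.8207 / 0.02236 = 36.70 h

36.7 h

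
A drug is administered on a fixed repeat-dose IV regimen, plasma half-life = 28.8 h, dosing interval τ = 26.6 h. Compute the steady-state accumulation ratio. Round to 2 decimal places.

k = ln2 / t½ = 0.693147 / 28.8 = 0.02407 h⁻¹
e^(−kτ) = e^(−0.02407 × 26.6) = 0.5272
Accumulation ratio R = 1 / (1 − e^(−kτ)) = 1 / (1 − 0.5272) = 2.115

2.12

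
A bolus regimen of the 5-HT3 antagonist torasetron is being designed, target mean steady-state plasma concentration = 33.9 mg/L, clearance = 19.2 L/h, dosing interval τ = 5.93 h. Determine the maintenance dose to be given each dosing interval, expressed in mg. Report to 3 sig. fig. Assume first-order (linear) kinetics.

At steady state, Dose/τ = Css × CL.
Dose = Css × CL × τ = 33.9 × 19.20 × 5.93 = 3860 mg

3860 mg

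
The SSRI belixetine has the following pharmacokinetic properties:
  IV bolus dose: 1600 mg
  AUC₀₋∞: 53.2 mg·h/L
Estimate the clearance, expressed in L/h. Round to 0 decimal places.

CL = Dose / AUC = 1600 / 53.2 = 30.08 L/h

30 L/h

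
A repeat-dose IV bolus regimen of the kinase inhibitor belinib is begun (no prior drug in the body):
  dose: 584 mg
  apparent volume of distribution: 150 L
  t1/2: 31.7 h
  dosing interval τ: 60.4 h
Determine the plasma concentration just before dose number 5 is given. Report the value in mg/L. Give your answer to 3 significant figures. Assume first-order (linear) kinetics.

1.41 mg/L

C₀ per dose = Dose / Vd = 584 / 150 = 3.893 mg/L
k = ln2 / t½ = 0.693147 / 31.7 = 0.02187 h⁻¹
Fraction remaining after one interval: r = e^(−kτ) = e^(−0.02187 × 60.4) = 0.2669
Before dose 5, 4 doses have been given (aged 1τ, 2τ, 3τ, 4τ).
C_trough = C₀ × (r + r² + … + r^4) = C₀ × r(1−r^4)/(1−r)
        = 3.893 × 0.2669 × (1 − 0.005075) / (1 − 0.2669) = 1.410 mg/L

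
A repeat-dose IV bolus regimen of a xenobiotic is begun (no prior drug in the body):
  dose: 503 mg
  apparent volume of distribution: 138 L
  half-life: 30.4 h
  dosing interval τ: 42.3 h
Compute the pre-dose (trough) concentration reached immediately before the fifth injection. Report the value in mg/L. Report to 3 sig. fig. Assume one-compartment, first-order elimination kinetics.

C₀ per dose = Dose / Vd = 503 / 138 = 3.645 mg/L
k = ln2 / t½ = 0.693147 / 30.4 = 0.02280 h⁻¹
Fraction remaining after one interval: r = e^(−kτ) = e^(−0.02280 × 42.3) = 0.3812
Before dose 5, 4 doses have been given (aged 1τ, 2τ, 3τ, 4τ).
C_trough = C₀ × (r + r² + … + r^4) = C₀ × r(1−r^4)/(1−r)
        = 3.645 × 0.3812 × (1 − 0.02112) / (1 − 0.3812) = 2.198 mg/L

2.20 mg/L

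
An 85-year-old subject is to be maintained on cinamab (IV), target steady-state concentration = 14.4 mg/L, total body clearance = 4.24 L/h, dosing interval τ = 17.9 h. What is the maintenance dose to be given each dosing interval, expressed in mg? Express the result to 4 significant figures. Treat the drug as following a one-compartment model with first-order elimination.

1093 mg

At steady state, Dose/τ = Css × CL.
Dose = Css × CL × τ = 14.4 × 4.240 × 17.9 = 1093 mg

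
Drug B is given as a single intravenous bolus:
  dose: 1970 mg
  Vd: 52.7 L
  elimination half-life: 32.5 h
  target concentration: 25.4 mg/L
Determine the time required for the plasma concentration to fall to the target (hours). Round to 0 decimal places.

18 h

C₀ = Dose / Vd = 1970 / 52.7 = 37.38 mg/L
k = ln2 / t½ = 0.693147 / 32.5 = 0.02133 h⁻¹
t = ln(C₀ / C) / k = ln(37.38 / 25.4) / 0.02133
  = ln(1.472) / 0.02133 = 0.3866 / 0.02133 = 18.12 h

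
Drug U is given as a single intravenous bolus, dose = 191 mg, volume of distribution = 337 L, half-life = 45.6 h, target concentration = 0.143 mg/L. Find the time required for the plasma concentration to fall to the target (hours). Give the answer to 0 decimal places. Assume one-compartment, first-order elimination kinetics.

C₀ = Dose / Vd = 191.0 / 337 = 0.5668 mg/L
k = ln2 / t½ = 0.693147 / 45.6 = 0.01520 h⁻¹
t = ln(C₀ / C) / k = ln(0.5668 / 0.143) / 0.01520
  = ln(3.964) / 0.01520 = 1.377 / 0.01520 = 90.59 h

91 h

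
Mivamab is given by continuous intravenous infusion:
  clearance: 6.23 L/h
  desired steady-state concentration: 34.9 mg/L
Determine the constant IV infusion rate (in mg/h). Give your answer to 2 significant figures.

220 mg/h

At steady state, infusion rate R₀ = Css × CL = 34.9 × 6.230 = 217.4 mg/h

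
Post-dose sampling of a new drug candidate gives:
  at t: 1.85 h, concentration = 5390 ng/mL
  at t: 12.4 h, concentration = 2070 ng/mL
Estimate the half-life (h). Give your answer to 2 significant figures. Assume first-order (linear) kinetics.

7.6 h

k = ln(C₁/C₂) / (t₂ − t₁) = ln(5390/2070) / (12.4 − 1.85)
  = 0.9570 / 10.55 = 0.09071 h⁻¹
t½ = ln2 / k = 0.693147 / 0.09071 = 7.641 h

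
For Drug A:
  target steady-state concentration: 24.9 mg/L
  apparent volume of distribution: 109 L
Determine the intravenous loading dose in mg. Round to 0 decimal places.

LD = Css × Vd = 24.9 × 109 = 2714 mg

2714 mg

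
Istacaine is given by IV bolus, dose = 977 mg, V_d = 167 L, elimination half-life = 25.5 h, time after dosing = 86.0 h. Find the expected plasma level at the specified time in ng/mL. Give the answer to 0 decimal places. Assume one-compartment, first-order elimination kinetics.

C₀ = Dose / Vd = 977.0 / 167 = 5.850 mg/L
k = ln2 / t½ = 0.693147 / 25.5 = 0.02718 h⁻¹
C = C₀ · e^(−k·t) = 5.850 × e^(−0.02718 × 86.0)
  = 5.850 × 0.09657 = 0.5649 mg/L
Convert: 0.5649 mg/L × 1000 = 564.9 ng/mL

565 ng/mL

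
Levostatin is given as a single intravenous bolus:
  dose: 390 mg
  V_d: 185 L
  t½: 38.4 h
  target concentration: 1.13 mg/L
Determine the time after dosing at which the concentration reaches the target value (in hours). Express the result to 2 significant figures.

35 h

C₀ = Dose / Vd = 390.0 / 185 = 2.108 mg/L
k = ln2 / t½ = 0.693147 / 38.4 = 0.01805 h⁻¹
t = ln(C₀ / C) / k = ln(2.108 / 1.13) / 0.01805
  = ln(1.865) / 0.01805 = 0.6233 / 0.01805 = 34.53 h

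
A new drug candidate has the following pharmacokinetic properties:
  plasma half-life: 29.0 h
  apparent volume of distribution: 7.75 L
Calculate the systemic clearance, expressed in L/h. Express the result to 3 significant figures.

0.185 L/h

k = ln2 / t½ = 0.693147 / 29.0 = 0.02390 h⁻¹
CL = k × Vd = 0.02390 × 7.75 = 0.1852 L/h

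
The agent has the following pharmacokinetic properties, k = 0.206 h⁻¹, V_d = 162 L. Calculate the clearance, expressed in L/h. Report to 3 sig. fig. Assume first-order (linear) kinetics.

33.4 L/h

CL = k × Vd = 0.206 × 162 = 33.37 L/h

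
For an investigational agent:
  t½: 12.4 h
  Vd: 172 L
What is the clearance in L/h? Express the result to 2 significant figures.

9.6 L/h

k = ln2 / t½ = 0.693147 / 12.4 = 0.05590 h⁻¹
CL = k × Vd = 0.05590 × 172 = 9.615 L/h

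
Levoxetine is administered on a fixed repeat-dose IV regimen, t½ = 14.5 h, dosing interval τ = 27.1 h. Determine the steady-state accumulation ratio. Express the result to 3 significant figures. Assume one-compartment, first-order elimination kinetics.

1.38

k = ln2 / t½ = 0.693147 / 14.5 = 0.04780 h⁻¹
e^(−kτ) = e^(−0.04780 × 27.1) = 0.2738
Accumulation ratio R = 1 / (1 − e^(−kτ)) = 1 / (1 − 0.2738) = 1.377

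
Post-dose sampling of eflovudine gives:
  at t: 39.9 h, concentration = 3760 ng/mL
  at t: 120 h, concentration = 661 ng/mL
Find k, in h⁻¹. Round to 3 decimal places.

k = ln(C₁/C₂) / (t₂ − t₁) = ln(3760/661) / (120 − 39.9)
  = 1.738 / 80.10 = 0.02170 h⁻¹

0.022 h⁻¹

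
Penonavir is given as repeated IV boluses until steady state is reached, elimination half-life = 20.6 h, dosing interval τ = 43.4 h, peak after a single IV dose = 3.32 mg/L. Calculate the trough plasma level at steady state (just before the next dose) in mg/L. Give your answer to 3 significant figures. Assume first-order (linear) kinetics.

k = ln2 / t½ = 0.693147 / 20.6 = 0.03365 h⁻¹
e^(−kτ) = e^(−0.03365 × 43.4) = 0.2321
Accumulation ratio R = 1 / (1 − e^(−kτ)) = 1 / (1 − 0.2321) = 1.302
Steady-state trough = C₀ × R × e^(−kτ) = 3.32 × 1.302 × 0.2321 = 1.003 mg/L

1.00 mg/L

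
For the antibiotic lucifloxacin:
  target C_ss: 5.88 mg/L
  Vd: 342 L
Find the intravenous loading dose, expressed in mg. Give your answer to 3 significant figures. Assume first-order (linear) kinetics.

LD = Css × Vd = 5.88 × 342 = 2011 mg

2010 mg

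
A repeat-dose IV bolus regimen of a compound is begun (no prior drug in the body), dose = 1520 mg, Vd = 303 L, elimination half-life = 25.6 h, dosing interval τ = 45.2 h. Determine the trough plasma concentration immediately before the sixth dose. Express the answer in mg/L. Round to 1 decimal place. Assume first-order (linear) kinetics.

2.1 mg/L

C₀ per dose = Dose / Vd = 1520 / 303 = 5.017 mg/L
k = ln2 / t½ = 0.693147 / 25.6 = 0.02708 h⁻¹
Fraction remaining after one interval: r = e^(−kτ) = e^(−0.02708 × 45.2) = 0.2940
Before dose 6, 5 doses have been given (aged 1τ, 2τ, 3τ, 4τ, 5τ).
C_trough = C₀ × (r + r² + … + r^5) = C₀ × r(1−r^5)/(1−r)
        = 5.017 × 0.2940 × (1 − 0.002197) / (1 − 0.2940) = 2.085 mg/L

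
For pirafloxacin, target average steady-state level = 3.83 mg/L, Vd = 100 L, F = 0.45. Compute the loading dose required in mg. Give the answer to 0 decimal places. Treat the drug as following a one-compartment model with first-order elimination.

LD = Css × Vd / F = 3.83 × 100 / 0.45 = 851.1 mg

851 mg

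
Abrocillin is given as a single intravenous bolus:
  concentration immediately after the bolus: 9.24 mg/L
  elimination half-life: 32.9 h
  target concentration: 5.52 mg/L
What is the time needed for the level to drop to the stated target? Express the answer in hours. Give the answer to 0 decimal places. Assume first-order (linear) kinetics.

k = ln2 / t½ = 0.693147 / 32.9 = 0.02107 h⁻¹
t = ln(C₀ / C) / k = ln(9.240 / 5.52) / 0.02107
  = ln(1.674) / 0.02107 = 0.5152 / 0.02107 = 24.45 h

24 h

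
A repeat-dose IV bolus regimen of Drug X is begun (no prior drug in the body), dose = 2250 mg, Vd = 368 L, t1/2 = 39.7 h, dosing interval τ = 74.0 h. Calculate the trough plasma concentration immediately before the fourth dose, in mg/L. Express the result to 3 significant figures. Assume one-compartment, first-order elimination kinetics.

C₀ per dose = Dose / Vd = 2250 / 368 = 6.114 mg/L
k = ln2 / t½ = 0.693147 / 39.7 = 0.01746 h⁻¹
Fraction remaining after one interval: r = e^(−kτ) = e^(−0.01746 × 74.0) = 0.2747
Before dose 4, 3 doses have been given (aged 1τ, 2τ, 3τ).
C_trough = C₀ × (r + r² + … + r^3) = C₀ × r(1−r^3)/(1−r)
        = 6.114 × 0.2747 × (1 − 0.02073) / (1 − 0.2747) = 2.268 mg/L

2.27 mg/L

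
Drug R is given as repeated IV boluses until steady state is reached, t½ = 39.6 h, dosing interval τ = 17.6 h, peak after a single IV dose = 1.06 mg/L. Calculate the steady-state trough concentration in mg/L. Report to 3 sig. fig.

2.94 mg/L

k = ln2 / t½ = 0.693147 / 39.6 = 0.01750 h⁻¹
e^(−kτ) = e^(−0.01750 × 17.6) = 0.7349
Accumulation ratio R = 1 / (1 − e^(−kτ)) = 1 / (1 − 0.7349) = 3.772
Steady-state trough = C₀ × R × e^(−kτ) = 1.06 × 3.772 × 0.7349 = 2.938 mg/L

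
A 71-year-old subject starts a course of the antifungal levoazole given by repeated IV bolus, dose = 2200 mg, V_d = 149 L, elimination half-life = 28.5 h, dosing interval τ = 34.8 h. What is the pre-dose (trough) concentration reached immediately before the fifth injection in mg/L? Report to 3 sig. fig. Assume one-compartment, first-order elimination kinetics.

C₀ per dose = Dose / Vd = 2200 / 149 = 14.77 mg/L
k = ln2 / t½ = 0.693147 / 28.5 = 0.02432 h⁻¹
Fraction remaining after one interval: r = e^(−kτ) = e^(−0.02432 × 34.8) = 0.4290
Before dose 5, 4 doses have been given (aged 1τ, 2τ, 3τ, 4τ).
C_trough = C₀ × (r + r² + … + r^4) = C₀ × r(1−r^4)/(1−r)
        = 14.77 × 0.4290 × (1 − 0.03387) / (1 − 0.4290) = 10.72 mg/L

10.7 mg/L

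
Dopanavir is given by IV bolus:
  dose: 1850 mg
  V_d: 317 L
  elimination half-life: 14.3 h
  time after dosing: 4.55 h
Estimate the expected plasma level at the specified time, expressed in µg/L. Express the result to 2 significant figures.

4700 µg/L

C₀ = Dose / Vd = 1850 / 317 = 5.836 mg/L
k = ln2 / t½ = 0.693147 / 14.3 = 0.04847 h⁻¹
C = C₀ · e^(−k·t) = 5.836 × e^(−0.04847 × 4.55)
  = 5.836 × 0.8021 = 4.681 mg/L
Convert: 4.681 mg/L × 1000 = 4681 µg/L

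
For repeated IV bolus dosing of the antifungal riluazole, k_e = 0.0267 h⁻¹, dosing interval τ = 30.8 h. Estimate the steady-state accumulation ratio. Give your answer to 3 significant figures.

e^(−kτ) = e^(−0.02670 × 30.8) = 0.4394
Accumulation ratio R = 1 / (1 − e^(−kτ)) = 1 / (1 − 0.4394) = 1.784

1.78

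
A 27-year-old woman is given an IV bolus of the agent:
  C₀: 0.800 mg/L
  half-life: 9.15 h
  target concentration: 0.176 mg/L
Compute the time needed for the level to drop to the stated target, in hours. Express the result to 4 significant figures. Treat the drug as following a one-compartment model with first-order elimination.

19.99 h

k = ln2 / t½ = 0.693147 / 9.15 = 0.07575 h⁻¹
t = ln(C₀ / C) / k = ln(0.8000 / 0.176) / 0.07575
  = ln(4.545) / 0.07575 = 1.514 / 0.07575 = 19.99 h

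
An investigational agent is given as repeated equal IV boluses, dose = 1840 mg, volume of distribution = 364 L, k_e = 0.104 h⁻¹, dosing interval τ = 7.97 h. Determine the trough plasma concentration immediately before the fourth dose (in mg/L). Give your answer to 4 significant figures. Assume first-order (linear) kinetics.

3.590 mg/L

C₀ per dose = Dose / Vd = 1840 / 364 = 5.055 mg/L
Fraction remaining after one interval: r = e^(−kτ) = e^(−0.1040 × 7.97) = 0.4365
Before dose 4, 3 doses have been given (aged 1τ, 2τ, 3τ).
C_trough = C₀ × (r + r² + … + r^3) = C₀ × r(1−r^3)/(1−r)
        = 5.055 × 0.4365 × (1 − 0.08317) / (1 − 0.4365) = 3.590 mg/L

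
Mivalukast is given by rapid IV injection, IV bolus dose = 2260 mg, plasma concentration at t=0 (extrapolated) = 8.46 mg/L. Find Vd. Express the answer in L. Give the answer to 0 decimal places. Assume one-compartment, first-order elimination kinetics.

267 L

Vd = Dose / C₀ = 2260 / 8.46 = 267.1 L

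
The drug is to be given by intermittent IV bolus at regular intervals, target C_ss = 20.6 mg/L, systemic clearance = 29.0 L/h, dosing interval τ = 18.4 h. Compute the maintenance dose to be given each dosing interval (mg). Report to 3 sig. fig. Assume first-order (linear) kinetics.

At steady state, Dose/τ = Css × CL.
Dose = Css × CL × τ = 20.6 × 29.00 × 18.4 = 10990 mg

11000 mg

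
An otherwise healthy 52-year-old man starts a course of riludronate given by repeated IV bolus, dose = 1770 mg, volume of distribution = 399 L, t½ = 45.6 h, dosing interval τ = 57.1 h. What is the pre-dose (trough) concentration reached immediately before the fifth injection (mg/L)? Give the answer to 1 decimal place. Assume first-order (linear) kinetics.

3.1 mg/L

C₀ per dose = Dose / Vd = 1770 / 399 = 4.436 mg/L
k = ln2 / t½ = 0.693147 / 45.6 = 0.01520 h⁻¹
Fraction remaining after one interval: r = e^(−kτ) = e^(−0.01520 × 57.1) = 0.4198
Before dose 5, 4 doses have been given (aged 1τ, 2τ, 3τ, 4τ).
C_trough = C₀ × (r + r² + … + r^4) = C₀ × r(1−r^4)/(1−r)
        = 4.436 × 0.4198 × (1 − 0.03106) / (1 − 0.4198) = 3.110 mg/L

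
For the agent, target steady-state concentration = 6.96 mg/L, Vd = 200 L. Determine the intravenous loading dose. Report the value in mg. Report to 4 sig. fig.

LD = Css × Vd = 6.96 × 200 = 1392 mg

1392 mg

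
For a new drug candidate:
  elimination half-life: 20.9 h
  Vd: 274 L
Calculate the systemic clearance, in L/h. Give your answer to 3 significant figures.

k = ln2 / t½ = 0.693147 / 20.9 = 0.03316 h⁻¹
CL = k × Vd = 0.03316 × 274 = 9.086 L/h

9.09 L/h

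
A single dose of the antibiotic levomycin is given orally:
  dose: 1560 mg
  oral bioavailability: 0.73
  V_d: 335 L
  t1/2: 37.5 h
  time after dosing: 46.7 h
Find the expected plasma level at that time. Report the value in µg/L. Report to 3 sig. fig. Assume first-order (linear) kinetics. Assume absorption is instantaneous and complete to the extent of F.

1430 µg/L

Amount reaching circulation = F × Dose = 0.73 × 1560 = 1139 mg
C₀ = F·Dose / Vd = 1139 / 335 = 3.400 mg/L
k = ln2 / t½ = 0.693147 / 37.5 = 0.01848 h⁻¹
C = C₀ · e^(−k·t) = 3.400 × e^(−0.01848 × 46.7)
  = 3.400 × 0.4219 = 1.434 mg/L
Convert: 1.434 mg/L × 1000 = 1434 µg/L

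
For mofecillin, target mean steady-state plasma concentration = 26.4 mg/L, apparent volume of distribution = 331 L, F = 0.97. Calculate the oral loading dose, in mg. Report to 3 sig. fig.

LD = Css × Vd / F = 26.4 × 331 / 0.97 = 9009 mg

9010 mg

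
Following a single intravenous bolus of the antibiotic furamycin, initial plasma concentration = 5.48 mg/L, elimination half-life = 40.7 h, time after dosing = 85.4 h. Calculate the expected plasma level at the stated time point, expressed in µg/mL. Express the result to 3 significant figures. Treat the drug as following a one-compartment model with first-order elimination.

k = ln2 / t½ = 0.693147 / 40.7 = 0.01703 h⁻¹
C = C₀ · e^(−k·t) = 5.480 × e^(−0.01703 × 85.4)
  = 5.480 × 0.2335 = 1.280 mg/L
(1.280 mg/L = 1.280 µg/mL)

1.28 µg/mL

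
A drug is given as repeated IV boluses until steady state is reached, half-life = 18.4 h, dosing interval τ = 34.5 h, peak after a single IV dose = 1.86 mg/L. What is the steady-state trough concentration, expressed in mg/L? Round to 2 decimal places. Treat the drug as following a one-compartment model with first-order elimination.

k = ln2 / t½ = 0.693147 / 18.4 = 0.03767 h⁻¹
e^(−kτ) = e^(−0.03767 × 34.5) = 0.2726
Accumulation ratio R = 1 / (1 − e^(−kτ)) = 1 / (1 − 0.2726) = 1.375
Steady-state trough = C₀ × R × e^(−kτ) = 1.86 × 1.375 × 0.2726 = 0.6972 mg/L

0.70 mg/L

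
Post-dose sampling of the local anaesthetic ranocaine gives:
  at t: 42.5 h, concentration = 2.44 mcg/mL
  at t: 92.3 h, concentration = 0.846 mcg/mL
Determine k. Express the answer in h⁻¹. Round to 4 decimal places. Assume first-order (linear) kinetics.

k = ln(C₁/C₂) / (t₂ − t₁) = ln(2.44/0.846) / (92.3 − 42.5)
  = 1.059 / 49.80 = 0.02127 h⁻¹

0.0213 h⁻¹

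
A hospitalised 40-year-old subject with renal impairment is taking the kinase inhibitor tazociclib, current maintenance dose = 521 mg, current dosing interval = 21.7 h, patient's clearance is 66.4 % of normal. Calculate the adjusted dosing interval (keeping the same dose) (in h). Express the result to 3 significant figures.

32.7 h

To keep the same average steady-state level, dosing rate must scale with clearance.
CL ratio = 66.4 / 100 = 0.6640
New interval (same dose) = 21.7 / 0.6640 = 32.68 h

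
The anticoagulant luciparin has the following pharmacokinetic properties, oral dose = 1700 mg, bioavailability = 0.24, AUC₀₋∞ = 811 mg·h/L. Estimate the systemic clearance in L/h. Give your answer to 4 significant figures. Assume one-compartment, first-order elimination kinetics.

CL = F·Dose / AUC = 0.24 × 1700 / 811 = 0.5031 L/h

0.5031 L/h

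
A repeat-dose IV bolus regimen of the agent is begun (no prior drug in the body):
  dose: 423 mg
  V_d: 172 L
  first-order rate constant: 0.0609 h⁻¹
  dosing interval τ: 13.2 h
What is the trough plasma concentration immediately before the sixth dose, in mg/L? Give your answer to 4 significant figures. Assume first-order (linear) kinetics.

1.957 mg/L

C₀ per dose = Dose / Vd = 423 / 172 = 2.459 mg/L
Fraction remaining after one interval: r = e^(−kτ) = e^(−0.06090 × 13.2) = 0.4476
Before dose 6, 5 doses have been given (aged 1τ, 2τ, 3τ, 4τ, 5τ).
C_trough = C₀ × (r + r² + … + r^5) = C₀ × r(1−r^5)/(1−r)
        = 2.459 × 0.4476 × (1 − 0.01797) / (1 − 0.4476) = 1.957 mg/L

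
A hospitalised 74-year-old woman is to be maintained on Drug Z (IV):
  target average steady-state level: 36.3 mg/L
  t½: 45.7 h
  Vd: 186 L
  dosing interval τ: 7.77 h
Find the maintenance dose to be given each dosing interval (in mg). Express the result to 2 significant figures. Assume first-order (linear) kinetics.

800 mg

k = ln2 / t½ = 0.693147 / 45.7 = 0.01517 h⁻¹
CL = k × Vd = 0.01517 × 186 = 2.822 L/h
At steady state, Dose/τ = Css × CL.
Dose = Css × CL × τ = 36.3 × 2.822 × 7.77 = 795.9 mg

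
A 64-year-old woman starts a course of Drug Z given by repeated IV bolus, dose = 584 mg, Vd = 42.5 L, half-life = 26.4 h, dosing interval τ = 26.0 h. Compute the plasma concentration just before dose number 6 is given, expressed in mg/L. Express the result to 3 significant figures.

C₀ per dose = Dose / Vd = 584 / 42.5 = 13.74 mg/L
k = ln2 / t½ = 0.693147 / 26.4 = 0.02626 h⁻¹
Fraction remaining after one interval: r = e^(−kτ) = e^(−0.02626 × 26.0) = 0.5052
Before dose 6, 5 doses have been given (aged 1τ, 2τ, 3τ, 4τ, 5τ).
C_trough = C₀ × (r + r² + … + r^5) = C₀ × r(1−r^5)/(1−r)
        = 13.74 × 0.5052 × (1 − 0.03291) / (1 − 0.5052) = 13.57 mg/L

13.6 mg/L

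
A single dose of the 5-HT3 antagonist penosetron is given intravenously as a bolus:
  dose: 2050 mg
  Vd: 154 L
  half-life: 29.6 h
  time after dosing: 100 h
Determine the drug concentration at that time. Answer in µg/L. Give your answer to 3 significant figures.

1280 µg/L

C₀ = Dose / Vd = 2050 / 154 = 13.31 mg/L
k = ln2 / t½ = 0.693147 / 29.6 = 0.02342 h⁻¹
C = C₀ · e^(−k·t) = 13.31 × e^(−0.02342 × 100)
  = 13.31 × 0.09614 = 1.280 mg/L
Convert: 1.280 mg/L × 1000 = 1280 µg/L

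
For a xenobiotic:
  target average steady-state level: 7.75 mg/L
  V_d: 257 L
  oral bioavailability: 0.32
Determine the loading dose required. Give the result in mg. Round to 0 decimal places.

6224 mg

LD = Css × Vd / F = 7.75 × 257 / 0.32 = 6224 mg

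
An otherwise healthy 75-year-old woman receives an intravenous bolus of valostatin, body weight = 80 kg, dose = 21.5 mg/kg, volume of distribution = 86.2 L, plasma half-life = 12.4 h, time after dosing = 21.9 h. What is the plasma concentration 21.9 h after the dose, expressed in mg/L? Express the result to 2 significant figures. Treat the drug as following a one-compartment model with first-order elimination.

Total dose = 21.5 × 80 = 1720 mg
C₀ = Dose / Vd = 1720 / 86.2 = 19.95 mg/L
k = ln2 / t½ = 0.693147 / 12.4 = 0.05590 h⁻¹
C = C₀ · e^(−k·t) = 19.95 × e^(−0.05590 × 21.9)
  = 19.95 × 0.2940 = 5.865 mg/L

5.9 mg/L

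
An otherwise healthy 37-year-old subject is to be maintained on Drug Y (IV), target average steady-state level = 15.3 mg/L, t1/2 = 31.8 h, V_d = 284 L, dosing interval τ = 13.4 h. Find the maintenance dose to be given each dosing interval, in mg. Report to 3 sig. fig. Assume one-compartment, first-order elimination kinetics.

1270 mg

k = ln2 / t½ = 0.693147 / 31.8 = 0.02180 h⁻¹
CL = k × Vd = 0.02180 × 284 = 6.191 L/h
At steady state, Dose/τ = Css × CL.
Dose = Css × CL × τ = 15.3 × 6.191 × 13.4 = 1269 mg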